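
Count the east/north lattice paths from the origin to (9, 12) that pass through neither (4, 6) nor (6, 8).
Number of paths = 135905

Inclusion–exclusion. Total paths: C(21, 9) = 293930. Through P₁: C(10, 4)·C(11, 5) = 97020. Through P₂: C(14, 6)·C(7, 3) = 105105. Since P₁ is strictly southwest of P₂, a monotone path through both must visit P₁ then P₂; paths through both = C(10, 4)·C(4, 2)·C(7, 3) = 44100. Avoid both = 293930 − 97020 − 105105 + 44100 = 135905.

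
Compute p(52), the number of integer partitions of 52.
p(52) = 281589

Compute p(n) via the recurrence p(n, m) = p(n, m−1) + p(n−m, m), where p(n, m) counts partitions of n with all parts ≤ m and p(n) = p(n, n). The base cases are p(0, m) = 1 and p(n, 0) = 0 for n > 0. Filling the table yields p(52) = 281589. (Euler's pentagonal recurrence is an alternative.)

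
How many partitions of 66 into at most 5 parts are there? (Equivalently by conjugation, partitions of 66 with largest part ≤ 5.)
p(66, parts ≤ 5) = 10083

Use the recurrence p(n, m) = p(n, m−1) + p(n−m, m): either the largest part is < m (count p(n, m−1)) or the largest part is exactly m (remove one copy of m, count p(n−m, m)). With p(0, ·) = 1 this gives p(66, parts ≤ 5) = 10083. (By conjugating Young diagrams, this also counts partitions of 66 into at most 5 parts.)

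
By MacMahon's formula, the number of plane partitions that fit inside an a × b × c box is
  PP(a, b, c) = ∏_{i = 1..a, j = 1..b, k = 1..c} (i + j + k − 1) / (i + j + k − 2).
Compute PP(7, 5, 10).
PP(7, 5, 10) = 24648355308799872

Evaluate the triple product over i = 1..7, j = 1..5, k = 1..10. The factors are (2/1) · (3/2) · (4/3) · (5/4) · (6/5) · (7/6) · (8/7) · (9/8) · … (350 factors total). The numerators and denominators telescope so the product is an integer; carrying out the multiplication exactly gives PP(7, 5, 10) = 24648355308799872.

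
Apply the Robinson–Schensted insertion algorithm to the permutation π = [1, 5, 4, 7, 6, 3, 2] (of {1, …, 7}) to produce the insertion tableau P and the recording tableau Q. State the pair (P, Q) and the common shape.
P = [1, 2, 6] / [3, 7] / [4] / [5];  Q = [1, 2, 4] / [3, 5] / [6] / [7];  common shape = (3, 2, 1, 1)

Row-insert the values π_1, π_2, … into P one at a time, bumping the leftmost entry strictly greater than the inserted value down to the next row. The recording tableau Q records, in position (i, j), the step at which that cell was added to P.
  Insert 1 (step 1): P = [1];  Q = [1]
  Insert 5 (step 2): P = [1, 5];  Q = [1, 2]
  Insert 4 (step 3): P = [1, 4] / [5];  Q = [1, 2] / [3]
  Insert 7 (step 4): P = [1, 4, 7] / [5];  Q = [1, 2, 4] / [3]
  Insert 6 (step 5): P = [1, 4, 6] / [5, 7];  Q = [1, 2, 4] / [3, 5]
  Insert 3 (step 6): P = [1, 3, 6] / [4, 7] / [5];  Q = [1, 2, 4] / [3, 5] / [6]
  Insert 2 (step 7): P = [1, 2, 6] / [3, 7] / [4] / [5];  Q = [1, 2, 4] / [3, 5] / [6] / [7]
Final shape: (3, 2, 1, 1).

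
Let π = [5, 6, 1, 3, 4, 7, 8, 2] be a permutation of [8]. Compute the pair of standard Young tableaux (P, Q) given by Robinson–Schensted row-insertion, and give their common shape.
P = [1, 2, 4, 7, 8] / [3, 6] / [5];  Q = [1, 2, 5, 6, 7] / [3, 4] / [8];  common shape = (5, 2, 1)

Row-insert the values π_1, π_2, … into P one at a time, bumping the leftmost entry strictly greater than the inserted value down to the next row. The recording tableau Q records, in position (i, j), the step at which that cell was added to P.
  Insert 5 (step 1): P = [5];  Q = [1]
  Insert 6 (step 2): P = [5, 6];  Q = [1, 2]
  Insert 1 (step 3): P = [1, 6] / [5];  Q = [1, 2] / [3]
  Insert 3 (step 4): P = [1, 3] / [5, 6];  Q = [1, 2] / [3, 4]
  Insert 4 (step 5): P = [1, 3, 4] / [5, 6];  Q = [1, 2, 5] / [3, 4]
  Insert 7 (step 6): P = [1, 3, 4, 7] / [5, 6];  Q = [1, 2, 5, 6] / [3, 4]
  Insert 8 (step 7): P = [1, 3, 4, 7, 8] / [5, 6];  Q = [1, 2, 5, 6, 7] / [3, 4]
  Insert 2 (step 8): P = [1, 2, 4, 7, 8] / [3, 6] / [5];  Q = [1, 2, 5, 6, 7] / [3, 4] / [8]
Final shape: (5, 2, 1).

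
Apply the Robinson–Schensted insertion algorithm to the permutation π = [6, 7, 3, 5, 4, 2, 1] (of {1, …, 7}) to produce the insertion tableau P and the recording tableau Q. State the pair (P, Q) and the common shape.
P = [1, 4] / [2, 7] / [3] / [5] / [6];  Q = [1, 2] / [3, 4] / [5] / [6] / [7];  common shape = (2, 2, 1, 1, 1)

Row-insert the values π_1, π_2, … into P one at a time, bumping the leftmost entry strictly greater than the inserted value down to the next row. The recording tableau Q records, in position (i, j), the step at which that cell was added to P.
  Insert 6 (step 1): P = [6];  Q = [1]
  Insert 7 (step 2): P = [6, 7];  Q = [1, 2]
  Insert 3 (step 3): P = [3, 7] / [6];  Q = [1, 2] / [3]
  Insert 5 (step 4): P = [3, 5] / [6, 7];  Q = [1, 2] / [3, 4]
  Insert 4 (step 5): P = [3, 4] / [5, 7] / [6];  Q = [1, 2] / [3, 4] / [5]
  Insert 2 (step 6): P = [2, 4] / [3, 7] / [5] / [6];  Q = [1, 2] / [3, 4] / [5] / [6]
  Insert 1 (step 7): P = [1, 4] / [2, 7] / [3] / [5] / [6];  Q = [1, 2] / [3, 4] / [5] / [6] / [7]
Final shape: (2, 2, 1, 1, 1).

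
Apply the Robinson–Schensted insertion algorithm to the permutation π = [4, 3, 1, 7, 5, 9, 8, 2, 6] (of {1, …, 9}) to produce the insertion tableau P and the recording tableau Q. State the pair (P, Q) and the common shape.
P = [1, 2, 6] / [3, 5, 8] / [4, 7, 9];  Q = [1, 4, 6] / [2, 5, 7] / [3, 8, 9];  common shape = (3, 3, 3)

Row-insert the values π_1, π_2, … into P one at a time, bumping the leftmost entry strictly greater than the inserted value down to the next row. The recording tableau Q records, in position (i, j), the step at which that cell was added to P.
  Insert 4 (step 1): P = [4];  Q = [1]
  Insert 3 (step 2): P = [3] / [4];  Q = [1] / [2]
  Insert 1 (step 3): P = [1] / [3] / [4];  Q = [1] / [2] / [3]
  Insert 7 (step 4): P = [1, 7] / [3] / [4];  Q = [1, 4] / [2] / [3]
  Insert 5 (step 5): P = [1, 5] / [3, 7] / [4];  Q = [1, 4] / [2, 5] / [3]
  Insert 9 (step 6): P = [1, 5, 9] / [3, 7] / [4];  Q = [1, 4, 6] / [2, 5] / [3]
  Insert 8 (step 7): P = [1, 5, 8] / [3, 7, 9] / [4];  Q = [1, 4, 6] / [2, 5, 7] / [3]
  Insert 2 (step 8): P = [1, 2, 8] / [3, 5, 9] / [4, 7];  Q = [1, 4, 6] / [2, 5, 7] / [3, 8]
  Insert 6 (step 9): P = [1, 2, 6] / [3, 5, 8] / [4, 7, 9];  Q = [1, 4, 6] / [2, 5, 7] / [3, 8, 9]
Final shape: (3, 3, 3).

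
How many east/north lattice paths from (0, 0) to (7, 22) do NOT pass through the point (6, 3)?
Number of paths = 1559100

Total paths from (0, 0) to (7, 22): C(29, 7) = 1560780. Paths through (6, 3): (paths (0, 0) → (6, 3)) × (paths (6, 3) → (7, 22)) = C(9, 6) · C(20, 1) = 84 · 20 = 1680. Avoidance count = 1560780 − 1680 = 1559100.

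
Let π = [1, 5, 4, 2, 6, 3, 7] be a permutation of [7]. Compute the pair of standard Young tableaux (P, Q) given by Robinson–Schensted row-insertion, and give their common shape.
P = [1, 2, 3, 7] / [4, 6] / [5];  Q = [1, 2, 5, 7] / [3, 6] / [4];  common shape = (4, 2, 1)

Row-insert the values π_1, π_2, … into P one at a time, bumping the leftmost entry strictly greater than the inserted value down to the next row. The recording tableau Q records, in position (i, j), the step at which that cell was added to P.
  Insert 1 (step 1): P = [1];  Q = [1]
  Insert 5 (step 2): P = [1, 5];  Q = [1, 2]
  Insert 4 (step 3): P = [1, 4] / [5];  Q = [1, 2] / [3]
  Insert 2 (step 4): P = [1, 2] / [4] / [5];  Q = [1, 2] / [3] / [4]
  Insert 6 (step 5): P = [1, 2, 6] / [4] / [5];  Q = [1, 2, 5] / [3] / [4]
  Insert 3 (step 6): P = [1, 2, 3] / [4, 6] / [5];  Q = [1, 2, 5] / [3, 6] / [4]
  Insert 7 (step 7): P = [1, 2, 3, 7] / [4, 6] / [5];  Q = [1, 2, 5, 7] / [3, 6] / [4]
Final shape: (4, 2, 1).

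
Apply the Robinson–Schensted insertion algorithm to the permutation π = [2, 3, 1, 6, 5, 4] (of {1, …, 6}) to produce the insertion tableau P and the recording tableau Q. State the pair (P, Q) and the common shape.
P = [1, 3, 4] / [2, 5] / [6];  Q = [1, 2, 4] / [3, 5] / [6];  common shape = (3, 2, 1)

Row-insert the values π_1, π_2, … into P one at a time, bumping the leftmost entry strictly greater than the inserted value down to the next row. The recording tableau Q records, in position (i, j), the step at which that cell was added to P.
  Insert 2 (step 1): P = [2];  Q = [1]
  Insert 3 (step 2): P = [2, 3];  Q = [1, 2]
  Insert 1 (step 3): P = [1, 3] / [2];  Q = [1, 2] / [3]
  Insert 6 (step 4): P = [1, 3, 6] / [2];  Q = [1, 2, 4] / [3]
  Insert 5 (step 5): P = [1, 3, 5] / [2, 6];  Q = [1, 2, 4] / [3, 5]
  Insert 4 (step 6): P = [1, 3, 4] / [2, 5] / [6];  Q = [1, 2, 4] / [3, 5] / [6]
Final shape: (3, 2, 1).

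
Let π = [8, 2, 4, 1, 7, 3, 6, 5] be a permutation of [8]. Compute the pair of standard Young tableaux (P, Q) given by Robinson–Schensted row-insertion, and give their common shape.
P = [1, 3, 5] / [2, 4, 6] / [7] / [8];  Q = [1, 3, 5] / [2, 6, 7] / [4] / [8];  common shape = (3, 3, 1, 1)

Row-insert the values π_1, π_2, … into P one at a time, bumping the leftmost entry strictly greater than the inserted value down to the next row. The recording tableau Q records, in position (i, j), the step at which that cell was added to P.
  Insert 8 (step 1): P = [8];  Q = [1]
  Insert 2 (step 2): P = [2] / [8];  Q = [1] / [2]
  Insert 4 (step 3): P = [2, 4] / [8];  Q = [1, 3] / [2]
  Insert 1 (step 4): P = [1, 4] / [2] / [8];  Q = [1, 3] / [2] / [4]
  Insert 7 (step 5): P = [1, 4, 7] / [2] / [8];  Q = [1, 3, 5] / [2] / [4]
  Insert 3 (step 6): P = [1, 3, 7] / [2, 4] / [8];  Q = [1, 3, 5] / [2, 6] / [4]
  Insert 6 (step 7): P = [1, 3, 6] / [2, 4, 7] / [8];  Q = [1, 3, 5] / [2, 6, 7] / [4]
  Insert 5 (step 8): P = [1, 3, 5] / [2, 4, 6] / [7] / [8];  Q = [1, 3, 5] / [2, 6, 7] / [4] / [8]
Final shape: (3, 3, 1, 1).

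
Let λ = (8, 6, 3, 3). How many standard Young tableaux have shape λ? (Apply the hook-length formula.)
# SYT of shape (8, 6, 3, 3) = 35271600

Hook-length formula: f^λ = n! / Π hook(c), product over all cells c of the Young diagram. For λ = (8, 6, 3, 3), n = 20 boxes. Hook lengths by row (left-to-right, top-to-bottom): [11, 10, 9, 6, 5, 4, 2, 1]; [8, 7, 6, 3, 2, 1]; [4, 3, 2]; [3, 2, 1]. Product of hooks = 68976230400. So f^λ = 20! / 68976230400 = 2432902008176640000 / 68976230400 = 35271600.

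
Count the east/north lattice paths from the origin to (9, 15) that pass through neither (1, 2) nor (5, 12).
Number of paths = 585559

Inclusion–exclusion. Total paths: C(24, 9) = 1307504. Through P₁: C(3, 1)·C(21, 8) = 610470. Through P₂: C(17, 5)·C(7, 4) = 216580. Since P₁ is strictly southwest of P₂, a monotone path through both must visit P₁ then P₂; paths through both = C(3, 1)·C(14, 4)·C(7, 4) = 105105. Avoid both = 1307504 − 610470 − 216580 + 105105 = 585559.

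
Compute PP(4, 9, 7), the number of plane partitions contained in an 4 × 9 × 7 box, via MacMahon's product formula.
PP(4, 9, 7) = 10323075958624

Evaluate the triple product over i = 1..4, j = 1..9, k = 1..7. The factors are (2/1) · (3/2) · (4/3) · (5/4) · (6/5) · (7/6) · (8/7) · (3/2) · … (252 factors total). The numerators and denominators telescope so the product is an integer; carrying out the multiplication exactly gives PP(4, 9, 7) = 10323075958624.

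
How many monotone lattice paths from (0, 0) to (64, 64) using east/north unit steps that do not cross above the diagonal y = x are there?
C_64 = 368479169875816659479009042713546950

These NE paths below the diagonal are counted by the Catalan number C_n = (1/(n + 1)) · C(2n, n). For n = 64: C_64 = (1/65) · C(128, 64) = 23951146041928082866135587776380551750/65 = 368479169875816659479009042713546950.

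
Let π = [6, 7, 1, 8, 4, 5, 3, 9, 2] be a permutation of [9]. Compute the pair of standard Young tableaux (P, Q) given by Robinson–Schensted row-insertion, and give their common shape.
P = [1, 2, 5, 9] / [3, 7, 8] / [4] / [6];  Q = [1, 2, 4, 8] / [3, 5, 6] / [7] / [9];  common shape = (4, 3, 1, 1)

Row-insert the values π_1, π_2, … into P one at a time, bumping the leftmost entry strictly greater than the inserted value down to the next row. The recording tableau Q records, in position (i, j), the step at which that cell was added to P.
  Insert 6 (step 1): P = [6];  Q = [1]
  Insert 7 (step 2): P = [6, 7];  Q = [1, 2]
  Insert 1 (step 3): P = [1, 7] / [6];  Q = [1, 2] / [3]
  Insert 8 (step 4): P = [1, 7, 8] / [6];  Q = [1, 2, 4] / [3]
  Insert 4 (step 5): P = [1, 4, 8] / [6, 7];  Q = [1, 2, 4] / [3, 5]
  Insert 5 (step 6): P = [1, 4, 5] / [6, 7, 8];  Q = [1, 2, 4] / [3, 5, 6]
  Insert 3 (step 7): P = [1, 3, 5] / [4, 7, 8] / [6];  Q = [1, 2, 4] / [3, 5, 6] / [7]
  Insert 9 (step 8): P = [1, 3, 5, 9] / [4, 7, 8] / [6];  Q = [1, 2, 4, 8] / [3, 5, 6] / [7]
  Insert 2 (step 9): P = [1, 2, 5, 9] / [3, 7, 8] / [4] / [6];  Q = [1, 2, 4, 8] / [3, 5, 6] / [7] / [9]
Final shape: (4, 3, 1, 1).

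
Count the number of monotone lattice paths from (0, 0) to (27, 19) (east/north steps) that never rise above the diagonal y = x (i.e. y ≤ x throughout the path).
Number of paths = 1335293573130

By the reflection principle (André's argument), the number of monotone paths to (27, 19) with n ≤ m that never go above y = x is C(46, 27) − C(46, 28) = 4154246671960 − 2818953098830 = 1335293573130.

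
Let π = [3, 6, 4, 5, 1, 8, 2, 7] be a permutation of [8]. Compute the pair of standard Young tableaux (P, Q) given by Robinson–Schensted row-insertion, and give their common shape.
P = [1, 2, 5, 7] / [3, 4, 8] / [6];  Q = [1, 2, 4, 6] / [3, 7, 8] / [5];  common shape = (4, 3, 1)

Row-insert the values π_1, π_2, … into P one at a time, bumping the leftmost entry strictly greater than the inserted value down to the next row. The recording tableau Q records, in position (i, j), the step at which that cell was added to P.
  Insert 3 (step 1): P = [3];  Q = [1]
  Insert 6 (step 2): P = [3, 6];  Q = [1, 2]
  Insert 4 (step 3): P = [3, 4] / [6];  Q = [1, 2] / [3]
  Insert 5 (step 4): P = [3, 4, 5] / [6];  Q = [1, 2, 4] / [3]
  Insert 1 (step 5): P = [1, 4, 5] / [3] / [6];  Q = [1, 2, 4] / [3] / [5]
  Insert 8 (step 6): P = [1, 4, 5, 8] / [3] / [6];  Q = [1, 2, 4, 6] / [3] / [5]
  Insert 2 (step 7): P = [1, 2, 5, 8] / [3, 4] / [6];  Q = [1, 2, 4, 6] / [3, 7] / [5]
  Insert 7 (step 8): P = [1, 2, 5, 7] / [3, 4, 8] / [6];  Q = [1, 2, 4, 6] / [3, 7, 8] / [5]
Final shape: (4, 3, 1).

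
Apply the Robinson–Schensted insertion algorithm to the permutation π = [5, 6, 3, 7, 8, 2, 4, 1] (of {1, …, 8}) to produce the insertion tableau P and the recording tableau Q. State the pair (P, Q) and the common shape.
P = [1, 4, 7, 8] / [2, 6] / [3] / [5];  Q = [1, 2, 4, 5] / [3, 7] / [6] / [8];  common shape = (4, 2, 1, 1)

Row-insert the values π_1, π_2, … into P one at a time, bumping the leftmost entry strictly greater than the inserted value down to the next row. The recording tableau Q records, in position (i, j), the step at which that cell was added to P.
  Insert 5 (step 1): P = [5];  Q = [1]
  Insert 6 (step 2): P = [5, 6];  Q = [1, 2]
  Insert 3 (step 3): P = [3, 6] / [5];  Q = [1, 2] / [3]
  Insert 7 (step 4): P = [3, 6, 7] / [5];  Q = [1, 2, 4] / [3]
  Insert 8 (step 5): P = [3, 6, 7, 8] / [5];  Q = [1, 2, 4, 5] / [3]
  Insert 2 (step 6): P = [2, 6, 7, 8] / [3] / [5];  Q = [1, 2, 4, 5] / [3] / [6]
  Insert 4 (step 7): P = [2, 4, 7, 8] / [3, 6] / [5];  Q = [1, 2, 4, 5] / [3, 7] / [6]
  Insert 1 (step 8): P = [1, 4, 7, 8] / [2, 6] / [3] / [5];  Q = [1, 2, 4, 5] / [3, 7] / [6] / [8]
Final shape: (4, 2, 1, 1).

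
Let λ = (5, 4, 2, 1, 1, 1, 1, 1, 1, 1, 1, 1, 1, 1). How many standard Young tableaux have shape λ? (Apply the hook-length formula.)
# SYT of shape (5, 4, 2, 1, 1, 1, 1, 1, 1, 1, 1, 1, 1, 1) = 13057275

Hook-length formula: f^λ = n! / Π hook(c), product over all cells c of the Young diagram. For λ = (5, 4, 2, 1, 1, 1, 1, 1, 1, 1, 1, 1, 1, 1), n = 22 boxes. Hook lengths by row (left-to-right, top-to-bottom): [18, 6, 4, 3, 1]; [16, 4, 2, 1]; [13, 1]; [11]; [10]; [9]; [8]; [7]; [6]; [5]; [4]; [3]; [2]; [1]. Product of hooks = 86082335539200. So f^λ = 22! / 86082335539200 = 1124000727777607680000 / 86082335539200 = 13057275.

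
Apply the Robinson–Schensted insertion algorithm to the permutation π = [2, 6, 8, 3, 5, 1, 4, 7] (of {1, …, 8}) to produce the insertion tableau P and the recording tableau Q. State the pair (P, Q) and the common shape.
P = [1, 3, 4, 7] / [2, 5] / [6, 8];  Q = [1, 2, 3, 8] / [4, 5] / [6, 7];  common shape = (4, 2, 2)

Row-insert the values π_1, π_2, … into P one at a time, bumping the leftmost entry strictly greater than the inserted value down to the next row. The recording tableau Q records, in position (i, j), the step at which that cell was added to P.
  Insert 2 (step 1): P = [2];  Q = [1]
  Insert 6 (step 2): P = [2, 6];  Q = [1, 2]
  Insert 8 (step 3): P = [2, 6, 8];  Q = [1, 2, 3]
  Insert 3 (step 4): P = [2, 3, 8] / [6];  Q = [1, 2, 3] / [4]
  Insert 5 (step 5): P = [2, 3, 5] / [6, 8];  Q = [1, 2, 3] / [4, 5]
  Insert 1 (step 6): P = [1, 3, 5] / [2, 8] / [6];  Q = [1, 2, 3] / [4, 5] / [6]
  Insert 4 (step 7): P = [1, 3, 4] / [2, 5] / [6, 8];  Q = [1, 2, 3] / [4, 5] / [6, 7]
  Insert 7 (step 8): P = [1, 3, 4, 7] / [2, 5] / [6, 8];  Q = [1, 2, 3, 8] / [4, 5] / [6, 7]
Final shape: (4, 2, 2).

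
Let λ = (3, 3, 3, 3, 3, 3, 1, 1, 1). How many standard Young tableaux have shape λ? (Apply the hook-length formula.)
# SYT of shape (3, 3, 3, 3, 3, 3, 1, 1, 1) = 7054320

Hook-length formula: f^λ = n! / Π hook(c), product over all cells c of the Young diagram. For λ = (3, 3, 3, 3, 3, 3, 1, 1, 1), n = 21 boxes. Hook lengths by row (left-to-right, top-to-bottom): [11, 7, 6]; [10, 6, 5]; [9, 5, 4]; [8, 4, 3]; [7, 3, 2]; [6, 2, 1]; [3]; [2]; [1]. Product of hooks = 7242504192000. So f^λ = 21! / 7242504192000 = 51090942171709440000 / 7242504192000 = 7054320.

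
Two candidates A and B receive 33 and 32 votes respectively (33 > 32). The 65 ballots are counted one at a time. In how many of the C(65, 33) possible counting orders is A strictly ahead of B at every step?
Strict-lead orderings = 55534064877048198

Total orderings of the 65 votes with 33 for A: C(65, 33) = 3609714217008132870. By the Bertrand ballot formula (Cycle Lemma / reflection principle), the number of orderings in which A is strictly ahead of B throughout is (p − q)/(p + q) · C(p + q, p) = (33 − 32)/(33 + 32) · 3609714217008132870 = 55534064877048198.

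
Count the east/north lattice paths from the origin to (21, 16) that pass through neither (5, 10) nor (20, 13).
Number of paths = 10368847863

Inclusion–exclusion. Total paths: C(37, 21) = 12875774670. Through P₁: C(15, 5)·C(22, 16) = 224062839. Through P₂: C(33, 20)·C(4, 1) = 2292665760. Since P₁ is strictly southwest of P₂, a monotone path through both must visit P₁ then P₂; paths through both = C(15, 5)·C(18, 15)·C(4, 1) = 9801792. Avoid both = 12875774670 − 224062839 − 2292665760 + 9801792 = 10368847863.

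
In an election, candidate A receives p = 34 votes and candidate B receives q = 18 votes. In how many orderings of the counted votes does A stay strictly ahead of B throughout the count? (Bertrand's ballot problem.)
Strict-lead orderings = 13129839188200

Total orderings of the 52 votes with 34 for A: C(52, 34) = 42671977361650. By the Bertrand ballot formula (Cycle Lemma / reflection principle), the number of orderings in which A is strictly ahead of B throughout is (p − q)/(p + q) · C(p + q, p) = (34 − 18)/(34 + 18) · 42671977361650 = 13129839188200.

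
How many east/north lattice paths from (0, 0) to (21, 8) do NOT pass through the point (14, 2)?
Number of paths = 4086225

Total paths from (0, 0) to (21, 8): C(29, 21) = 4292145. Paths through (14, 2): (paths (0, 0) → (14, 2)) × (paths (14, 2) → (21, 8)) = C(16, 14) · C(13, 7) = 120 · 1716 = 205920. Avoidance count = 4292145 − 205920 = 4086225.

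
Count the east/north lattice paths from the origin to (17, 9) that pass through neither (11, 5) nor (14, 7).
Number of paths = 1481270

Inclusion–exclusion. Total paths: C(26, 17) = 3124550. Through P₁: C(16, 11)·C(10, 6) = 917280. Through P₂: C(21, 14)·C(5, 3) = 1162800. Since P₁ is strictly southwest of P₂, a monotone path through both must visit P₁ then P₂; paths through both = C(16, 11)·C(5, 3)·C(5, 3) = 436800. Avoid both = 3124550 − 917280 − 1162800 + 436800 = 1481270.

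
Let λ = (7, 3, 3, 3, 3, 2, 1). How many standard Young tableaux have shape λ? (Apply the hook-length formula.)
# SYT of shape (7, 3, 3, 3, 3, 2, 1) = 835665600

Hook-length formula: f^λ = n! / Π hook(c), product over all cells c of the Young diagram. For λ = (7, 3, 3, 3, 3, 2, 1), n = 22 boxes. Hook lengths by row (left-to-right, top-to-bottom): [13, 11, 9, 4, 3, 2, 1]; [8, 6, 4]; [7, 5, 3]; [6, 4, 2]; [5, 3, 1]; [3, 1]; [1]. Product of hooks = 1345036492800. So f^λ = 22! / 1345036492800 = 1124000727777607680000 / 1345036492800 = 835665600.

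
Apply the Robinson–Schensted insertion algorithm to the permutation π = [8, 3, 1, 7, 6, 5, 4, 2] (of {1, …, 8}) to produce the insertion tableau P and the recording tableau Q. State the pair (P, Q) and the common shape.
P = [1, 2] / [3, 4] / [5] / [6] / [7] / [8];  Q = [1, 4] / [2, 5] / [3] / [6] / [7] / [8];  common shape = (2, 2, 1, 1, 1, 1)

Row-insert the values π_1, π_2, … into P one at a time, bumping the leftmost entry strictly greater than the inserted value down to the next row. The recording tableau Q records, in position (i, j), the step at which that cell was added to P.
  Insert 8 (step 1): P = [8];  Q = [1]
  Insert 3 (step 2): P = [3] / [8];  Q = [1] / [2]
  Insert 1 (step 3): P = [1] / [3] / [8];  Q = [1] / [2] / [3]
  Insert 7 (step 4): P = [1, 7] / [3] / [8];  Q = [1, 4] / [2] / [3]
  Insert 6 (step 5): P = [1, 6] / [3, 7] / [8];  Q = [1, 4] / [2, 5] / [3]
  Insert 5 (step 6): P = [1, 5] / [3, 6] / [7] / [8];  Q = [1, 4] / [2, 5] / [3] / [6]
  Insert 4 (step 7): P = [1, 4] / [3, 5] / [6] / [7] / [8];  Q = [1, 4] / [2, 5] / [3] / [6] / [7]
  Insert 2 (step 8): P = [1, 2] / [3, 4] / [5] / [6] / [7] / [8];  Q = [1, 4] / [2, 5] / [3] / [6] / [7] / [8]
Final shape: (2, 2, 1, 1, 1, 1).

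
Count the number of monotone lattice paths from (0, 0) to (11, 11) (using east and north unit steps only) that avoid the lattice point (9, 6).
Number of paths = 600327

Total paths from (0, 0) to (11, 11): C(22, 11) = 705432. Paths through (9, 6): (paths (0, 0) → (9, 6)) × (paths (9, 6) → (11, 11)) = C(15, 9) · C(7, 2) = 5005 · 21 = 105105. Avoidance count = 705432 − 105105 = 600327.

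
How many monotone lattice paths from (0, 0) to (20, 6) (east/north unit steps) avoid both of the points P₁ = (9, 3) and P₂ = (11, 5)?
Number of paths = 119670

Inclusion–exclusion. Total paths: C(26, 20) = 230230. Through P₁: C(12, 9)·C(14, 11) = 80080. Through P₂: C(16, 11)·C(10, 9) = 43680. Since P₁ is strictly southwest of P₂, a monotone path through both must visit P₁ then P₂; paths through both = C(12, 9)·C(4, 2)·C(10, 9) = 13200. Avoid both = 230230 − 80080 − 43680 + 13200 = 119670.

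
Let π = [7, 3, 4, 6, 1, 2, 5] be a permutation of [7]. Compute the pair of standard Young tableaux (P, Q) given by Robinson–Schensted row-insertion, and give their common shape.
P = [1, 2, 5] / [3, 4, 6] / [7];  Q = [1, 3, 4] / [2, 6, 7] / [5];  common shape = (3, 3, 1)

Row-insert the values π_1, π_2, … into P one at a time, bumping the leftmost entry strictly greater than the inserted value down to the next row. The recording tableau Q records, in position (i, j), the step at which that cell was added to P.
  Insert 7 (step 1): P = [7];  Q = [1]
  Insert 3 (step 2): P = [3] / [7];  Q = [1] / [2]
  Insert 4 (step 3): P = [3, 4] / [7];  Q = [1, 3] / [2]
  Insert 6 (step 4): P = [3, 4, 6] / [7];  Q = [1, 3, 4] / [2]
  Insert 1 (step 5): P = [1, 4, 6] / [3] / [7];  Q = [1, 3, 4] / [2] / [5]
  Insert 2 (step 6): P = [1, 2, 6] / [3, 4] / [7];  Q = [1, 3, 4] / [2, 6] / [5]
  Insert 5 (step 7): P = [1, 2, 5] / [3, 4, 6] / [7];  Q = [1, 3, 4] / [2, 6, 7] / [5]
Final shape: (3, 3, 1).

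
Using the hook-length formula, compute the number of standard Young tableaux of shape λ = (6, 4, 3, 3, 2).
# SYT of shape (6, 4, 3, 3, 2) = 7876440

Hook-length formula: f^λ = n! / Π hook(c), product over all cells c of the Young diagram. For λ = (6, 4, 3, 3, 2), n = 18 boxes. Hook lengths by row (left-to-right, top-to-bottom): [10, 9, 7, 4, 2, 1]; [7, 6, 4, 1]; [5, 4, 2]; [4, 3, 1]; [2, 1]. Product of hooks = 812851200. So f^λ = 18! / 812851200 = 6402373705728000 / 812851200 = 7876440.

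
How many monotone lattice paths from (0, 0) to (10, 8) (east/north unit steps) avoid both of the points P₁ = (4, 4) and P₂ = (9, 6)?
Number of paths = 18453

Inclusion–exclusion. Total paths: C(18, 10) = 43758. Through P₁: C(8, 4)·C(10, 6) = 14700. Through P₂: C(15, 9)·C(3, 1) = 15015. Since P₁ is strictly southwest of P₂, a monotone path through both must visit P₁ then P₂; paths through both = C(8, 4)·C(7, 5)·C(3, 1) = 4410. Avoid both = 43758 − 14700 − 15015 + 4410 = 18453.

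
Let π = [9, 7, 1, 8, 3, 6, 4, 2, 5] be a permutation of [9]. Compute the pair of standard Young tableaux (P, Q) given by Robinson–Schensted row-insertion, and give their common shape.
P = [1, 2, 4, 5] / [3, 8] / [6] / [7] / [9];  Q = [1, 4, 6, 9] / [2, 5] / [3] / [7] / [8];  common shape = (4, 2, 1, 1, 1)

Row-insert the values π_1, π_2, … into P one at a time, bumping the leftmost entry strictly greater than the inserted value down to the next row. The recording tableau Q records, in position (i, j), the step at which that cell was added to P.
  Insert 9 (step 1): P = [9];  Q = [1]
  Insert 7 (step 2): P = [7] / [9];  Q = [1] / [2]
  Insert 1 (step 3): P = [1] / [7] / [9];  Q = [1] / [2] / [3]
  Insert 8 (step 4): P = [1, 8] / [7] / [9];  Q = [1, 4] / [2] / [3]
  Insert 3 (step 5): P = [1, 3] / [7, 8] / [9];  Q = [1, 4] / [2, 5] / [3]
  Insert 6 (step 6): P = [1, 3, 6] / [7, 8] / [9];  Q = [1, 4, 6] / [2, 5] / [3]
  Insert 4 (step 7): P = [1, 3, 4] / [6, 8] / [7] / [9];  Q = [1, 4, 6] / [2, 5] / [3] / [7]
  Insert 2 (step 8): P = [1, 2, 4] / [3, 8] / [6] / [7] / [9];  Q = [1, 4, 6] / [2, 5] / [3] / [7] / [8]
  Insert 5 (step 9): P = [1, 2, 4, 5] / [3, 8] / [6] / [7] / [9];  Q = [1, 4, 6, 9] / [2, 5] / [3] / [7] / [8]
Final shape: (4, 2, 1, 1, 1).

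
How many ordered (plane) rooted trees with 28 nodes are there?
C_27 = 69533550916004

These ordered rooted trees are counted by the Catalan number C_n = (1/(n + 1)) · C(2n, n). For n = 27: C_27 = (1/28) · C(54, 27) = 1946939425648112/28 = 69533550916004.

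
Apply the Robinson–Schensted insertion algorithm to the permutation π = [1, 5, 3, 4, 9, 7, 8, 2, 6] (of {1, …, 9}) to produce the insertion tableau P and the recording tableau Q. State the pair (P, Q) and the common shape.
P = [1, 2, 4, 6, 8] / [3, 7] / [5, 9];  Q = [1, 2, 4, 5, 7] / [3, 6] / [8, 9];  common shape = (5, 2, 2)

Row-insert the values π_1, π_2, … into P one at a time, bumping the leftmost entry strictly greater than the inserted value down to the next row. The recording tableau Q records, in position (i, j), the step at which that cell was added to P.
  Insert 1 (step 1): P = [1];  Q = [1]
  Insert 5 (step 2): P = [1, 5];  Q = [1, 2]
  Insert 3 (step 3): P = [1, 3] / [5];  Q = [1, 2] / [3]
  Insert 4 (step 4): P = [1, 3, 4] / [5];  Q = [1, 2, 4] / [3]
  Insert 9 (step 5): P = [1, 3, 4, 9] / [5];  Q = [1, 2, 4, 5] / [3]
  Insert 7 (step 6): P = [1, 3, 4, 7] / [5, 9];  Q = [1, 2, 4, 5] / [3, 6]
  Insert 8 (step 7): P = [1, 3, 4, 7, 8] / [5, 9];  Q = [1, 2, 4, 5, 7] / [3, 6]
  Insert 2 (step 8): P = [1, 2, 4, 7, 8] / [3, 9] / [5];  Q = [1, 2, 4, 5, 7] / [3, 6] / [8]
  Insert 6 (step 9): P = [1, 2, 4, 6, 8] / [3, 7] / [5, 9];  Q = [1, 2, 4, 5, 7] / [3, 6] / [8, 9]
Final shape: (5, 2, 2).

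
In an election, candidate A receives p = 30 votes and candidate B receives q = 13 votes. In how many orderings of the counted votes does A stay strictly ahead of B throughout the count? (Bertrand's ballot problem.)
Strict-lead orderings = 14460614392

Total orderings of the 43 votes with 30 for A: C(43, 30) = 36576848168. By the Bertrand ballot formula (Cycle Lemma / reflection principle), the number of orderings in which A is strictly ahead of B throughout is (p − q)/(p + q) · C(p + q, p) = (30 − 13)/(30 + 13) · 36576848168 = 14460614392.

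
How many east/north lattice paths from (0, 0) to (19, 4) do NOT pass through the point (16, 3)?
Number of paths = 4979

Total paths from (0, 0) to (19, 4): C(23, 19) = 8855. Paths through (16, 3): (paths (0, 0) → (16, 3)) × (paths (16, 3) → (19, 4)) = C(19, 16) · C(4, 3) = 969 · 4 = 3876. Avoidance count = 8855 − 3876 = 4979.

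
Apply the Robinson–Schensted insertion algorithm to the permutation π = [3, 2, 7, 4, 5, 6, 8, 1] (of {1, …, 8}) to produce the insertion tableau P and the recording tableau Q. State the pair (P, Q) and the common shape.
P = [1, 4, 5, 6, 8] / [2, 7] / [3];  Q = [1, 3, 5, 6, 7] / [2, 4] / [8];  common shape = (5, 2, 1)

Row-insert the values π_1, π_2, … into P one at a time, bumping the leftmost entry strictly greater than the inserted value down to the next row. The recording tableau Q records, in position (i, j), the step at which that cell was added to P.
  Insert 3 (step 1): P = [3];  Q = [1]
  Insert 2 (step 2): P = [2] / [3];  Q = [1] / [2]
  Insert 7 (step 3): P = [2, 7] / [3];  Q = [1, 3] / [2]
  Insert 4 (step 4): P = [2, 4] / [3, 7];  Q = [1, 3] / [2, 4]
  Insert 5 (step 5): P = [2, 4, 5] / [3, 7];  Q = [1, 3, 5] / [2, 4]
  Insert 6 (step 6): P = [2, 4, 5, 6] / [3, 7];  Q = [1, 3, 5, 6] / [2, 4]
  Insert 8 (step 7): P = [2, 4, 5, 6, 8] / [3, 7];  Q = [1, 3, 5, 6, 7] / [2, 4]
  Insert 1 (step 8): P = [1, 4, 5, 6, 8] / [2, 7] / [3];  Q = [1, 3, 5, 6, 7] / [2, 4] / [8]
Final shape: (5, 2, 1).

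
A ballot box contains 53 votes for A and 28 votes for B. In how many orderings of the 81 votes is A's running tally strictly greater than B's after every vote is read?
Strict-lead orderings = 1372785385417768454000

Total orderings of the 81 votes with 53 for A: C(81, 53) = 4447824648753569790960. By the Bertrand ballot formula (Cycle Lemma / reflection principle), the number of orderings in which A is strictly ahead of B throughout is (p − q)/(p + q) · C(p + q, p) = (53 − 28)/(53 + 28) · 4447824648753569790960 = 1372785385417768454000.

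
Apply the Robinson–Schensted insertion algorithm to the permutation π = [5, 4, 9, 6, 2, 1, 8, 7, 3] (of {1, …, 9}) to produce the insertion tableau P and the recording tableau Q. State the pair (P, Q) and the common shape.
P = [1, 3, 7] / [2, 6] / [4, 8] / [5, 9];  Q = [1, 3, 7] / [2, 4] / [5, 8] / [6, 9];  common shape = (3, 2, 2, 2)

Row-insert the values π_1, π_2, … into P one at a time, bumping the leftmost entry strictly greater than the inserted value down to the next row. The recording tableau Q records, in position (i, j), the step at which that cell was added to P.
  Insert 5 (step 1): P = [5];  Q = [1]
  Insert 4 (step 2): P = [4] / [5];  Q = [1] / [2]
  Insert 9 (step 3): P = [4, 9] / [5];  Q = [1, 3] / [2]
  Insert 6 (step 4): P = [4, 6] / [5, 9];  Q = [1, 3] / [2, 4]
  Insert 2 (step 5): P = [2, 6] / [4, 9] / [5];  Q = [1, 3] / [2, 4] / [5]
  Insert 1 (step 6): P = [1, 6] / [2, 9] / [4] / [5];  Q = [1, 3] / [2, 4] / [5] / [6]
  Insert 8 (step 7): P = [1, 6, 8] / [2, 9] / [4] / [5];  Q = [1, 3, 7] / [2, 4] / [5] / [6]
  Insert 7 (step 8): P = [1, 6, 7] / [2, 8] / [4, 9] / [5];  Q = [1, 3, 7] / [2, 4] / [5, 8] / [6]
  Insert 3 (step 9): P = [1, 3, 7] / [2, 6] / [4, 8] / [5, 9];  Q = [1, 3, 7] / [2, 4] / [5, 8] / [6, 9]
Final shape: (3, 2, 2, 2).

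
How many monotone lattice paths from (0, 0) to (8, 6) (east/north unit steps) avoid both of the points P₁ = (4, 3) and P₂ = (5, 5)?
Number of paths = 1190

Inclusion–exclusion. Total paths: C(14, 8) = 3003. Through P₁: C(7, 4)·C(7, 4) = 1225. Through P₂: C(10, 5)·C(4, 3) = 1008. Since P₁ is strictly southwest of P₂, a monotone path through both must visit P₁ then P₂; paths through both = C(7, 4)·C(3, 1)·C(4, 3) = 420. Avoid both = 3003 − 1225 − 1008 + 420 = 1190.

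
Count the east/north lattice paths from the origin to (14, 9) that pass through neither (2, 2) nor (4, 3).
Number of paths = 378726

Inclusion–exclusion. Total paths: C(23, 14) = 817190. Through P₁: C(4, 2)·C(19, 12) = 302328. Through P₂: C(7, 4)·C(16, 10) = 280280. Since P₁ is strictly southwest of P₂, a monotone path through both must visit P₁ then P₂; paths through both = C(4, 2)·C(3, 2)·C(16, 10) = 144144. Avoid both = 817190 − 302328 − 280280 + 144144 = 378726.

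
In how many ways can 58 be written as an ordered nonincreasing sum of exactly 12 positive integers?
p(58, 12 parts) = 56297

Partitions of n into exactly k parts are in bijection with partitions of n − k into at most k parts (subtract 1 from each part). So p(58, exactly 12) = p(46, parts ≤ 12). Computing via the recurrence p(m, j) = p(m, j−1) + p(m−j, j) gives 56297.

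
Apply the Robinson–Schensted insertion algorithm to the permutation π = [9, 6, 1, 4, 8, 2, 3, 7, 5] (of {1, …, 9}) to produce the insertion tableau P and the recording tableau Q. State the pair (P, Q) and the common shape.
P = [1, 2, 3, 5] / [4, 7] / [6, 8] / [9];  Q = [1, 4, 5, 8] / [2, 7] / [3, 9] / [6];  common shape = (4, 2, 2, 1)

Row-insert the values π_1, π_2, … into P one at a time, bumping the leftmost entry strictly greater than the inserted value down to the next row. The recording tableau Q records, in position (i, j), the step at which that cell was added to P.
  Insert 9 (step 1): P = [9];  Q = [1]
  Insert 6 (step 2): P = [6] / [9];  Q = [1] / [2]
  Insert 1 (step 3): P = [1] / [6] / [9];  Q = [1] / [2] / [3]
  Insert 4 (step 4): P = [1, 4] / [6] / [9];  Q = [1, 4] / [2] / [3]
  Insert 8 (step 5): P = [1, 4, 8] / [6] / [9];  Q = [1, 4, 5] / [2] / [3]
  Insert 2 (step 6): P = [1, 2, 8] / [4] / [6] / [9];  Q = [1, 4, 5] / [2] / [3] / [6]
  Insert 3 (step 7): P = [1, 2, 3] / [4, 8] / [6] / [9];  Q = [1, 4, 5] / [2, 7] / [3] / [6]
  Insert 7 (step 8): P = [1, 2, 3, 7] / [4, 8] / [6] / [9];  Q = [1, 4, 5, 8] / [2, 7] / [3] / [6]
  Insert 5 (step 9): P = [1, 2, 3, 5] / [4, 7] / [6, 8] / [9];  Q = [1, 4, 5, 8] / [2, 7] / [3, 9] / [6]
Final shape: (4, 2, 2, 1).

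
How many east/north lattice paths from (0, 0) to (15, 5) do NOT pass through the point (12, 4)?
Number of paths = 8224

Total paths from (0, 0) to (15, 5): C(20, 15) = 15504. Paths through (12, 4): (paths (0, 0) → (12, 4)) × (paths (12, 4) → (15, 5)) = C(16, 12) · C(4, 3) = 1820 · 4 = 7280. Avoidance count = 15504 − 7280 = 8224.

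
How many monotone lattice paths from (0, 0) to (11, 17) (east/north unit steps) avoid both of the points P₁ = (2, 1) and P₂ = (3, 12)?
Number of paths = 14806002

Inclusion–exclusion. Total paths: C(28, 11) = 21474180. Through P₁: C(3, 2)·C(25, 9) = 6128925. Through P₂: C(15, 3)·C(13, 8) = 585585. Since P₁ is strictly southwest of P₂, a monotone path through both must visit P₁ then P₂; paths through both = C(3, 2)·C(12, 1)·C(13, 8) = 46332. Avoid both = 21474180 − 6128925 − 585585 + 46332 = 14806002.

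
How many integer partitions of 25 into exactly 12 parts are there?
p(25, 12 parts) = 100

Partitions of n into exactly k parts are in bijection with partitions of n − k into at most k parts (subtract 1 from each part). So p(25, exactly 12) = p(13, parts ≤ 12). Computing via the recurrence p(m, j) = p(m, j−1) + p(m−j, j) gives 100.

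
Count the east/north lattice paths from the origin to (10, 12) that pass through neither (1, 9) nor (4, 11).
Number of paths = 635591

Inclusion–exclusion. Total paths: C(22, 10) = 646646. Through P₁: C(10, 1)·C(12, 9) = 2200. Through P₂: C(15, 4)·C(7, 6) = 9555. Since P₁ is strictly southwest of P₂, a monotone path through both must visit P₁ then P₂; paths through both = C(10, 1)·C(5, 3)·C(7, 6) = 700. Avoid both = 646646 − 2200 − 9555 + 700 = 635591.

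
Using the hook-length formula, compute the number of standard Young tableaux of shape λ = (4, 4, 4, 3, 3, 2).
# SYT of shape (4, 4, 4, 3, 3, 2) = 20785050

Hook-length formula: f^λ = n! / Π hook(c), product over all cells c of the Young diagram. For λ = (4, 4, 4, 3, 3, 2), n = 20 boxes. Hook lengths by row (left-to-right, top-to-bottom): [9, 8, 6, 3]; [8, 7, 5, 2]; [7, 6, 4, 1]; [5, 4, 2]; [4, 3, 1]; [2, 1]. Product of hooks = 117050572800. So f^λ = 20! / 117050572800 = 2432902008176640000 / 117050572800 = 20785050.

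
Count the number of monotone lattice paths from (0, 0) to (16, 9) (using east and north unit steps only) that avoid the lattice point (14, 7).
Number of paths = 1345295

Total paths from (0, 0) to (16, 9): C(25, 16) = 2042975. Paths through (14, 7): (paths (0, 0) → (14, 7)) × (paths (14, 7) → (16, 9)) = C(21, 14) · C(4, 2) = 116280 · 6 = 697680. Avoidance count = 2042975 − 697680 = 1345295.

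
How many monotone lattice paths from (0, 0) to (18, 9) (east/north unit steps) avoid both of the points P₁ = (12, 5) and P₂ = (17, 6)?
Number of paths = 3132069

Inclusion–exclusion. Total paths: C(27, 18) = 4686825. Through P₁: C(17, 12)·C(10, 6) = 1299480. Through P₂: C(23, 17)·C(4, 1) = 403788. Since P₁ is strictly southwest of P₂, a monotone path through both must visit P₁ then P₂; paths through both = C(17, 12)·C(6, 5)·C(4, 1) = 148512. Avoid both = 4686825 − 1299480 − 403788 + 148512 = 3132069.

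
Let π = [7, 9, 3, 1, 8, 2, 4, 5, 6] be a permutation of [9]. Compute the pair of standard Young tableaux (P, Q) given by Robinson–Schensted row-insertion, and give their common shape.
P = [1, 2, 4, 5, 6] / [3, 8] / [7, 9];  Q = [1, 2, 7, 8, 9] / [3, 5] / [4, 6];  common shape = (5, 2, 2)

Row-insert the values π_1, π_2, … into P one at a time, bumping the leftmost entry strictly greater than the inserted value down to the next row. The recording tableau Q records, in position (i, j), the step at which that cell was added to P.
  Insert 7 (step 1): P = [7];  Q = [1]
  Insert 9 (step 2): P = [7, 9];  Q = [1, 2]
  Insert 3 (step 3): P = [3, 9] / [7];  Q = [1, 2] / [3]
  Insert 1 (step 4): P = [1, 9] / [3] / [7];  Q = [1, 2] / [3] / [4]
  Insert 8 (step 5): P = [1, 8] / [3, 9] / [7];  Q = [1, 2] / [3, 5] / [4]
  Insert 2 (step 6): P = [1, 2] / [3, 8] / [7, 9];  Q = [1, 2] / [3, 5] / [4, 6]
  Insert 4 (step 7): P = [1, 2, 4] / [3, 8] / [7, 9];  Q = [1, 2, 7] / [3, 5] / [4, 6]
  Insert 5 (step 8): P = [1, 2, 4, 5] / [3, 8] / [7, 9];  Q = [1, 2, 7, 8] / [3, 5] / [4, 6]
  Insert 6 (step 9): P = [1, 2, 4, 5, 6] / [3, 8] / [7, 9];  Q = [1, 2, 7, 8, 9] / [3, 5] / [4, 6]
Final shape: (5, 2, 2).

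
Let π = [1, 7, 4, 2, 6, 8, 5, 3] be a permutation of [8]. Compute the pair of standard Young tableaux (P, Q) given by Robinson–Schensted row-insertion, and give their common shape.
P = [1, 2, 3, 8] / [4, 5] / [6] / [7];  Q = [1, 2, 5, 6] / [3, 7] / [4] / [8];  common shape = (4, 2, 1, 1)

Row-insert the values π_1, π_2, … into P one at a time, bumping the leftmost entry strictly greater than the inserted value down to the next row. The recording tableau Q records, in position (i, j), the step at which that cell was added to P.
  Insert 1 (step 1): P = [1];  Q = [1]
  Insert 7 (step 2): P = [1, 7];  Q = [1, 2]
  Insert 4 (step 3): P = [1, 4] / [7];  Q = [1, 2] / [3]
  Insert 2 (step 4): P = [1, 2] / [4] / [7];  Q = [1, 2] / [3] / [4]
  Insert 6 (step 5): P = [1, 2, 6] / [4] / [7];  Q = [1, 2, 5] / [3] / [4]
  Insert 8 (step 6): P = [1, 2, 6, 8] / [4] / [7];  Q = [1, 2, 5, 6] / [3] / [4]
  Insert 5 (step 7): P = [1, 2, 5, 8] / [4, 6] / [7];  Q = [1, 2, 5, 6] / [3, 7] / [4]
  Insert 3 (step 8): P = [1, 2, 3, 8] / [4, 5] / [6] / [7];  Q = [1, 2, 5, 6] / [3, 7] / [4] / [8]
Final shape: (4, 2, 1, 1).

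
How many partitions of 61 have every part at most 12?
p(61, parts ≤ 12) = 382562

Use the recurrence p(n, m) = p(n, m−1) + p(n−m, m): either the largest part is < m (count p(n, m−1)) or the largest part is exactly m (remove one copy of m, count p(n−m, m)). With p(0, ·) = 1 this gives p(61, parts ≤ 12) = 382562. (By conjugating Young diagrams, this also counts partitions of 61 into at most 12 parts.)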